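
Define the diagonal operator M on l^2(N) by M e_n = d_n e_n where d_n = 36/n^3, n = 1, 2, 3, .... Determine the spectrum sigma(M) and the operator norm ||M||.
sigma(M) = {36/n^3 : n ≥ 1} ∪ {0}; ||M|| = 36

A bounded diagonal operator on l^2 with diagonal entries d_n has spectrum equal to the closure of {d_n : n ≥ 1}: every d_n is an eigenvalue (with eigenvector e_n), so {d_n} ⊂ sigma(M); the spectrum is closed, so its closure is too; and for lambda not in the closure, (M - lambda I) has bounded inverse (the diagonal entries 1/(d_n - lambda) are bounded). For our sequence d_n = 36/n^3, n = 1, 2, 3, ...:
  - {d_n} = {36/n^3 : n ≥ 1}; the only limit point is 0
  - closure = {36/n^3 : n ≥ 1} ∪ {0}
For the norm: a diagonal operator has ||M|| = sup_n |d_n|. Here d_n = 36/n^3 is positive and decreasing, so sup_n |d_n| = d_1 = 36. So ||M|| = 36.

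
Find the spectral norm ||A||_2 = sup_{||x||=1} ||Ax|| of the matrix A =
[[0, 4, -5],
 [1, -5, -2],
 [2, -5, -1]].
||A||_2 ≈ 8.3598 (= sqrt(largest eigenvalue of A^T A))

||A||_2 = sigma_max(A) = sqrt(lambda_max(A^T A)). Form the symmetric matrix M = A^T A =
[[5, -15, -4],
 [-15, 66, -5],
 [-4, -5, 30]].
Its characteristic polynomial (trace, sum of principal 2x2 minors, determinant of M give the coefficients) is
  p(λ) = det(λ I - M) = λ^3 - 101λ^2 + 2194λ - 1369.
No integer candidate from the rational root theorem (±divisors of 1369) is a root, so the roots are irrational. The cubic discriminant is Δ = 6627420025 > 0, so there are three distinct real roots. p(0) = -1369 and p(1) = 725 have opposite signs, so a root lies in (0, 1); Newton's method refines it to λ ≈ 0.6429. p(30) = 551 and p(31) = -625 have opposite signs, so a root lies in (30, 31); Newton's method refines it to λ ≈ 30.4706. p(69) = -2335 and p(70) = 311 have opposite signs, so a root lies in (69, 70); Newton's method refines it to λ ≈ 69.8866. Check (Vieta): the three roots sum to 101, matching tr M = 101.
So the eigenvalues of A^T A are ≈ 0.6429, 30.4706, 69.8866 (all ≥ 0, as they must be for A^T A). The largest is λ_max ≈ 69.8866, hence ||A||_2 = sqrt(λ_max) ≈ 8.3598.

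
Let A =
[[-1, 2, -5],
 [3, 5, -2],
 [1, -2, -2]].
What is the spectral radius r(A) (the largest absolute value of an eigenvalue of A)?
r(A) ≈ 6.5464

The eigenvalues of A are the roots of its characteristic polynomial. With M = A (coefficients from the trace, the sum of principal 2x2 minors, and det A):
  p(λ) = det(λ I - M) = λ^3 - 2λ^2 - 18λ - 77.
No integer candidate from the rational root theorem (±divisors of 77) is a root, so the roots are irrational. The cubic discriminant is Δ = -187819 < 0, so there is one real root and a complex-conjugate pair. p(6) = -41 and p(7) = 42 have opposite signs, so a root lies in (6, 7); Newton's method refines it to λ ≈ 6.5464. Dividing out (λ - (6.5464)) leaves approximately λ^2 + 4.5464λ + 11.7622. For λ^2 + 4.5464λ + 11.7622 the discriminant is -26.3795. It is negative, so the remaining roots are the complex-conjugate pair λ ≈ -2.2732 ± 2.568i. Their product equals the constant term, so |λ|^2 ≈ 11.7622 and |λ| ≈ 3.4296.
Thus the eigenvalues (to 4 decimals) are 6.5464 (modulus 6.5464); -2.2732 ± 2.568i (modulus 3.4296). The spectral radius is the largest modulus: r(A) ≈ 6.5464. (Cross-check: r(A) ≤ ||A||_2 ≈ 7.1748; equality holds whenever A is normal, though it can also hold for some non-normal A.)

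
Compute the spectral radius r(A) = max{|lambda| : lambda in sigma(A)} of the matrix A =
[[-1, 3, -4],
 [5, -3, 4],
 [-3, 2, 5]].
r(A) ≈ 7.5293

The eigenvalues of A are the roots of its characteristic polynomial. With M = A (coefficients from the trace, the sum of principal 2x2 minors, and det A):
  p(λ) = det(λ I - M) = λ^3 - λ^2 - 52λ + 92.
No integer candidate from the rational root theorem (±divisors of 92) is a root, so the roots are irrational. The cubic discriminant is Δ = 423088 > 0, so there are three distinct real roots. p(-8) = -68 and p(-7) = 64 have opposite signs, so a root lies in (-8, -7); Newton's method refines it to λ ≈ -7.5293. p(1) = 40 and p(2) = -8 have opposite signs, so a root lies in (1, 2); Newton's method refines it to λ ≈ 1.8217. p(6) = -40 and p(7) = 22 have opposite signs, so a root lies in (6, 7); Newton's method refines it to λ ≈ 6.7076. Check (Vieta): the three roots sum to 1, matching tr M = 1.
Thus the eigenvalues (to 4 decimals) are -7.5293 (modulus 7.5293); 1.8217 (modulus 1.8217); 6.7076 (modulus 6.7076). The spectral radius is the largest modulus: r(A) ≈ 7.5293. (Cross-check: r(A) ≤ ||A||_2 ≈ 8.4385; equality holds whenever A is normal, though it can also hold for some non-normal A.)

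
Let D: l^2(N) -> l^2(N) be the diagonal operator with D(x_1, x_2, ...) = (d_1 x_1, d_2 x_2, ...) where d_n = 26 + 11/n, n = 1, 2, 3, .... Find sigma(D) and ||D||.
sigma(D) = {26 + 11/n : n ≥ 1} ∪ {26}; ||D|| = 37

A bounded diagonal operator on l^2 with diagonal entries d_n has spectrum equal to the closure of {d_n : n ≥ 1}: every d_n is an eigenvalue (with eigenvector e_n), so {d_n} ⊂ sigma(D); the spectrum is closed, so its closure is too; and for lambda not in the closure, (D - lambda I) has bounded inverse (the diagonal entries 1/(d_n - lambda) are bounded). For our sequence d_n = 26 + 11/n, n = 1, 2, 3, ...:
  - {d_n} = {26 + 11/n : n ≥ 1}; the only limit point is 26
  - closure = {26 + 11/n : n ≥ 1} ∪ {26}
For the norm: a diagonal operator has ||D|| = sup_n |d_n|. Here d_n = 26 + 11/n is positive and decreasing, so sup_n |d_n| = d_1 = 26 + 11 = 37. So ||D|| = 37.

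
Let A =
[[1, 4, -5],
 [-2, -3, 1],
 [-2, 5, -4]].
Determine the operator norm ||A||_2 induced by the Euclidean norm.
||A||_2 ≈ 9.4441 (= sqrt(largest eigenvalue of A^T A))

||A||_2 = sigma_max(A) = sqrt(lambda_max(A^T A)). Form the symmetric matrix M = A^T A =
[[9, 0, 1],
 [0, 50, -43],
 [1, -43, 42]].
Its characteristic polynomial (trace, sum of principal 2x2 minors, determinant of M give the coefficients) is
  p(λ) = det(λ I - M) = λ^3 - 101λ^2 + 1078λ - 2209.
No integer candidate from the rational root theorem (±divisors of 2209) is a root, so the roots are irrational. The cubic discriminant is Δ = 1937228689 > 0, so there are three distinct real roots. p(2) = -449 and p(3) = 143 have opposite signs, so a root lies in (2, 3); Newton's method refines it to λ ≈ 2.7272. p(9) = 41 and p(10) = -529 have opposite signs, so a root lies in (9, 10); Newton's method refines it to λ ≈ 9.0815. p(89) = -1319 and p(90) = 5711 have opposite signs, so a root lies in (89, 90); Newton's method refines it to λ ≈ 89.1913. Check (Vieta): the three roots sum to 101, matching tr M = 101.
So the eigenvalues of A^T A are ≈ 2.7272, 9.0815, 89.1913 (all ≥ 0, as they must be for A^T A). The largest is λ_max ≈ 89.1913, hence ||A||_2 = sqrt(λ_max) ≈ 9.4441.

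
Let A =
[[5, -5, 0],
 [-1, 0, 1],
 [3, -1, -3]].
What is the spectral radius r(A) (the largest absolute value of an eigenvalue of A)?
r(A) ≈ 5.5714

The eigenvalues of A are the roots of its characteristic polynomial. With M = A (coefficients from the trace, the sum of principal 2x2 minors, and det A):
  p(λ) = det(λ I - M) = λ^3 - 2λ^2 - 19λ - 5.
No integer candidate from the rational root theorem (±divisors of 5) is a root, so the roots are irrational. The cubic discriminant is Δ = 24625 > 0, so there are three distinct real roots. p(-4) = -25 and p(-3) = 7 have opposite signs, so a root lies in (-4, -3); Newton's method refines it to λ ≈ -3.2994. p(-1) = 11 and p(0) = -5 have opposite signs, so a root lies in (-1, 0); Newton's method refines it to λ ≈ -0.272. p(5) = -25 and p(6) = 25 have opposite signs, so a root lies in (5, 6); Newton's method refines it to λ ≈ 5.5714. Check (Vieta): the three roots sum to 2, matching tr M = 2.
Thus the eigenvalues (to 4 decimals) are -3.2994 (modulus 3.2994); -0.272 (modulus 0.272); 5.5714 (modulus 5.5714). The spectral radius is the largest modulus: r(A) ≈ 5.5714. (Cross-check: r(A) ≤ ||A||_2 ≈ 7.7893; equality holds whenever A is normal, though it can also hold for some non-normal A.)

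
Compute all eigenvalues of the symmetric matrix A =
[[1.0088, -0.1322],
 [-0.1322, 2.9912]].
sigma(A) ≈ {1, 3}

A is real symmetric, so its spectrum consists of real eigenvalues. Expanding the characteristic polynomial of the displayed matrix gives
  det(λ I - A) = p(λ) = λ^2 + (-4)λ + (3).
Solving p(λ) = 0 yields eigenvalues ≈ 1, 3. (A is shown rounded to 4 decimals, so these recover the underlying integer eigenvalues to within that precision.)
Verification: the trace of A = 4 equals the sum of eigenvalues 4, and det(A) ≈ 3.0000 matches the eigenvalue product 3.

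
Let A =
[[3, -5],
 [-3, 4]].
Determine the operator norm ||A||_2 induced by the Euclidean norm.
||A||_2 = sqrt((59 + sqrt(3445))/2) ≈ 7.6712 (= sqrt(largest eigenvalue of A^T A))

||A||_2 = sigma_max(A) = sqrt(lambda_max(A^T A)). Form the symmetric matrix M = A^T A =
[[18, -27],
 [-27, 41]].
Its characteristic polynomial (trace, determinant of M give the coefficients) is
  p(λ) = det(λ I - M) = λ^2 - 59λ + 9.
For λ^2 - 59λ + 9 the discriminant is 3445. It is nonnegative but not a perfect square, so the roots are real and irrational: λ = (59 ± sqrt(3445))/2 ≈ 58.8471, 0.1529.
So the eigenvalues of A^T A are ≈ 0.1529, 58.8471 (all ≥ 0, as they must be for A^T A). The largest is λ_max = (59 + sqrt(3445))/2 ≈ 58.8471, hence ||A||_2 = sqrt(λ_max) = sqrt((59 + sqrt(3445))/2) ≈ 7.6712.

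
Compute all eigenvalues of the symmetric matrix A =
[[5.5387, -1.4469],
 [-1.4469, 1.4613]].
sigma(A) ≈ {1, 6}

A is real symmetric, so its spectrum consists of real eigenvalues. Expanding the characteristic polynomial of the displayed matrix gives
  det(λ I - A) = p(λ) = λ^2 + (-7)λ + (6).
Solving p(λ) = 0 yields eigenvalues ≈ 1, 6. (A is shown rounded to 4 decimals, so these recover the underlying integer eigenvalues to within that precision.)
Verification: the trace of A = 7 equals the sum of eigenvalues 7, and det(A) ≈ 6.0002 matches the eigenvalue product 6.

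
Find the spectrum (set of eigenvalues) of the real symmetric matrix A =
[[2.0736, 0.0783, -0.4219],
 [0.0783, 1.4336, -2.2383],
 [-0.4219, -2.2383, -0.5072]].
sigma(A) ≈ {-2, 2, 3}

A is real symmetric, so its spectrum consists of real eigenvalues. Expanding the characteristic polynomial of the displayed matrix gives
  det(λ I - A) = p(λ) = λ^3 + (-3)λ^2 + (-4)λ + (12).
Solving p(λ) = 0 yields eigenvalues ≈ -2, 2, 3. (A is shown rounded to 4 decimals, so these recover the underlying integer eigenvalues to within that precision.)
Verification: the trace of A = 3 equals the sum of eigenvalues 3, and det(A) ≈ -12.0007 matches the eigenvalue product -12.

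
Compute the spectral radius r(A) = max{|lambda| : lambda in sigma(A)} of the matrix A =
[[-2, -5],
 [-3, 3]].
r(A) = (1 + sqrt(85))/2 ≈ 5.1098

The eigenvalues of A are the roots of its characteristic polynomial. With M = A (coefficients from the trace and determinant):
  p(λ) = det(λ I - M) = λ^2 - λ - 21.
For λ^2 - λ - 21 the discriminant is 85. It is nonnegative but not a perfect square, so the roots are real and irrational: λ = (1 ± sqrt(85))/2 ≈ 5.1098, -4.1098.
Thus the eigenvalues (to 4 decimals) are 5.1098 (modulus 5.1098); -4.1098 (modulus 4.1098). The spectral radius is the largest modulus: r(A) = (1 + sqrt(85))/2 ≈ 5.1098. (Cross-check: r(A) ≤ ||A||_2 ≈ 5.835; equality holds whenever A is normal, though it can also hold for some non-normal A.)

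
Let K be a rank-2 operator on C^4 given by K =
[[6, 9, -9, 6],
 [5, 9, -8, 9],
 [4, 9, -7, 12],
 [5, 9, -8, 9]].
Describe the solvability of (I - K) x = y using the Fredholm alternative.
(I - K) is invertible (det(I - K) = 53 ≠ 0), so for every y in C^4 the equation (I - K) x = y has a unique solution.

K has rank 2 and factors as K = U V^T = u1 v1^T + u2 v2^T with u1 = (0, 1, 2, 1), v1 = (-1, 0, 1, 3), u2 = (-3, -3, -3, -3), v2 = (-2, -3, 3, -2) (multiplying out reproduces the displayed K). The nonzero eigenvalues of U V^T coincide with those of the 2 x 2 matrix G = V^T U = [[v1·u1, v1·u2], [v2·u1, v2·u2]] = [[5, -9], [1, 12]], and by the Sylvester determinant identity det(I_4 - U V^T) = det(I_2 - V^T U) = det([[-4, 9], [-1, -11]]) = (-4)(-11) - (9)(-1) = 53. (Direct check: I - K =
[[-5, -9, 9, -6],
 [-5, -8, 8, -9],
 [-4, -9, 8, -12],
 [-5, -9, 8, -8]]
has determinant 53.) The finite-dimensional Fredholm alternative says: either (I - K) is invertible, or ker(I - K) ≠ {0} and then range(I - K) = ker((I - K)^*)^⊥, with dim ker(I - K) = dim ker((I - K)^*). Since det(I - K) ≠ 0, 1 is not an eigenvalue of K and ker(I - K) = {0}, so we are in the first case: for every y there is a unique x = (I - K)^(-1) y. (Explicitly, by the Woodbury identity, (I - U V^T)^(-1) = I + U (I_2 - G)^(-1) V^T.)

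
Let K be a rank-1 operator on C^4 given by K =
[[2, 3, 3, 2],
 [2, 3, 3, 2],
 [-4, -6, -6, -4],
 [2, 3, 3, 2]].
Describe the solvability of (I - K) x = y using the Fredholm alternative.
(I - K) is singular (det(I - K) = 0, i.e. 1 ∈ sigma(K)). (I - K) x = y is solvable iff y ⊥ ker((I - K)^*) = span{(2, 3, 3, 2)}, i.e. iff 2y_1 + 3y_2 + 3y_3 + 2y_4 = 0. When solvable, the solutions are x = y + c·(1, 1, -2, 1), c arbitrary (ker(I - K) = span{(1, 1, -2, 1)}, dimension 1).

K has rank 1, so it is an outer product K = u v^T: every row of K is a multiple of one row vector. Reading off the entries, u = (1, 1, -2, 1) and v = (2, 3, 3, 2) (row i of K equals u_i·v^T). A rank-one matrix u v^T satisfies K u = u (v·u) and kills the (3)-dimensional subspace v^⊥, so its characteristic polynomial is lambda^3 (lambda - v·u) with v·u = tr K = 1. Hence the eigenvalues of I - K are 1 (multiplicity 3) and 1 - (1) = 0, so det(I - K) = 0. (Direct check: I - K =
[[-1, -3, -3, -2],
 [-2, -2, -3, -2],
 [4, 6, 7, 4],
 [-2, -3, -3, -1]]
has determinant 0.) So 1 is an eigenvalue of K and (I - K) is not invertible. The finite-dimensional Fredholm alternative says: either (I - K) is invertible, or ker(I - K) ≠ {0} and then range(I - K) = ker((I - K)^*)^⊥, with dim ker(I - K) = dim ker((I - K)^*). We are in the second case, so we need both kernels. Kernel of I - K: (I - K) u = u - u (v·u) = u - u = 0, so ker(I - K) = span{u} = span{(1, 1, -2, 1)} (it is exactly 1-dimensional because rank(I - K) = 3). Kernel of the adjoint: K is real, so (I - K)^* = I - K^T = I - v u^T, and (I - v u^T) v = v - v (u·v) = 0; hence ker((I - K)^*) = span{v} = span{(2, 3, 3, 2)}. Therefore (I - K) x = y is solvable iff <y, v> = 0, i.e. iff 2y_1 + 3y_2 + 3y_3 + 2y_4 = 0. When this holds, K y = u (v·y) = 0, so (I - K) y = y and x = y is a particular solution; the full solution set is the line x = y + c·u = y + c·(1, 1, -2, 1), c ∈ C.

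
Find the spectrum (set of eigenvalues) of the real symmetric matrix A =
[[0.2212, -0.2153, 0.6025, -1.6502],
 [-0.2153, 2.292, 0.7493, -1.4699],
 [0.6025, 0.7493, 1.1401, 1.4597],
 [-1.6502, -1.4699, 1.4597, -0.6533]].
sigma(A) ≈ {-3, 1, 2, 3}

A is real symmetric, so its spectrum consists of real eigenvalues. Expanding the characteristic polynomial of the displayed matrix gives
  det(λ I - A) = p(λ) = λ^4 + (-3)λ^3 + (-7)λ^2 + (27)λ + (-18).
Solving p(λ) = 0 yields eigenvalues ≈ -3, 1, 2, 3. (A is shown rounded to 4 decimals, so these recover the underlying integer eigenvalues to within that precision.)
Verification: the trace of A = 3 equals the sum of eigenvalues 3, and det(A) ≈ -17.9992 matches the eigenvalue product -18.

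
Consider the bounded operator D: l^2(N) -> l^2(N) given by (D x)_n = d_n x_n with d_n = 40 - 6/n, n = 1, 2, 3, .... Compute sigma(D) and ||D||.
sigma(D) = {40 - 6/n : n ≥ 1} ∪ {40}; ||D|| = 40

A bounded diagonal operator on l^2 with diagonal entries d_n has spectrum equal to the closure of {d_n : n ≥ 1}: every d_n is an eigenvalue (with eigenvector e_n), so {d_n} ⊂ sigma(D); the spectrum is closed, so its closure is too; and for lambda not in the closure, (D - lambda I) has bounded inverse (the diagonal entries 1/(d_n - lambda) are bounded). For our sequence d_n = 40 - 6/n, n = 1, 2, 3, ...:
  - {d_n} = {40 - 6/n : n ≥ 1}; the only limit point is 40
  - closure = {40 - 6/n : n ≥ 1} ∪ {40}
For the norm: a diagonal operator has ||D|| = sup_n |d_n|. Here d_n = 40 - 6/n increases monotonically from d_1 = 34 toward 40, with all terms in [34, 40); so sup_n |d_n| = 40 (the supremum is the limit, not attained). So ||D|| = 40.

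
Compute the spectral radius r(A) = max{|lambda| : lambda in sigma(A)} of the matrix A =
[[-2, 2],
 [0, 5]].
r(A) = 5

The eigenvalues of A are the roots of its characteristic polynomial. With M = A (coefficients from the trace and determinant):
  p(λ) = det(λ I - M) = λ^2 - 3λ - 10.
For λ^2 - 3λ - 10 the discriminant is 49. It is a perfect square (7^2), so the roots are rational: λ = (3 ± 7)/2 = 5, -2.
Thus the eigenvalues (to 4 decimals) are 5 (modulus 5); -2 (modulus 2). The spectral radius is the largest modulus: r(A) = 5. (Cross-check: r(A) ≤ ||A||_2 ≈ 5.4428; equality holds whenever A is normal, though it can also hold for some non-normal A.)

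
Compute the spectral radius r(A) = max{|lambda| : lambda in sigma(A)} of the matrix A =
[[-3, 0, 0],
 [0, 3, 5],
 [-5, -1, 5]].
r(A) = sqrt(20) ≈ 4.4721

The eigenvalues of A are the roots of its characteristic polynomial. With M = A (coefficients from the trace, the sum of principal 2x2 minors, and det A):
  p(λ) = det(λ I - M) = λ^3 - 5λ^2 - 4λ + 60.
By the rational root theorem any rational root is an integer divisor of 60. Testing λ = -3: p(-3) = -27 - 45 + 12 + 60 = 0, so λ = -3 is a root. Dividing out (λ + 3) leaves p(λ) = (λ + 3)(λ^2 - 8λ + 20). For λ^2 - 8λ + 20 the discriminant is -16. It is negative, so the roots are the complex-conjugate pair λ = 4 ± (sqrt(16)/2) i ≈ 4 ± 2i. For a conjugate pair the product of the roots equals the constant term, so |λ|^2 = 20 and |λ| = sqrt(20) ≈ 4.4721.
Thus the eigenvalues (to 4 decimals) are 4 ± 2i (modulus 4.4721); -3 (modulus 3). The spectral radius is the largest modulus: r(A) = sqrt(20) ≈ 4.4721. (Cross-check: r(A) ≤ ||A||_2 ≈ 8.2892; equality holds whenever A is normal, though it can also hold for some non-normal A.)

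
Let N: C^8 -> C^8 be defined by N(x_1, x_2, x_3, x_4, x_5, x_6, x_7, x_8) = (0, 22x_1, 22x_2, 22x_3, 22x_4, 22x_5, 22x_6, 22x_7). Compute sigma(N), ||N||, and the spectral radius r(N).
sigma(N) = {0}; ||N|| = 22; r(N) = 0. (N is nilpotent with N^8 = 0.)

On C^8, N is a strictly lower-triangular matrix with 22 on the subdiagonal and zeros elsewhere, so its characteristic polynomial is lambda^8 and every eigenvalue is 0: sigma(N) = {0}. For the operator norm, N e_i = 22e_{i+1} for i = 1, ..., 7 and N e_8 = 0, so the singular values of N are 22 (with multiplicity 7) and 0; hence ||N|| = 22. The spectral radius r(N) = max|lambda| = 0. Note ||N|| > r(N) — characteristic of non-normal nilpotent operators. Indeed N^8 = 0.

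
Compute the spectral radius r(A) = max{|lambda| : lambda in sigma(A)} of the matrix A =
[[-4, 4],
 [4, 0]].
r(A) = (4 + sqrt(80))/2 ≈ 6.4721

The eigenvalues of A are the roots of its characteristic polynomial. With M = A (coefficients from the trace and determinant):
  p(λ) = det(λ I - M) = λ^2 + 4λ - 16.
For λ^2 + 4λ - 16 the discriminant is 80. It is nonnegative but not a perfect square, so the roots are real and irrational: λ = (-4 ± sqrt(80))/2 ≈ 2.4721, -6.4721.
Thus the eigenvalues (to 4 decimals) are 2.4721 (modulus 2.4721); -6.4721 (modulus 6.4721). The spectral radius is the largest modulus: r(A) = (4 + sqrt(80))/2 ≈ 6.4721. (Cross-check: r(A) ≤ ||A||_2 ≈ 6.4721; equality holds whenever A is normal, though it can also hold for some non-normal A.)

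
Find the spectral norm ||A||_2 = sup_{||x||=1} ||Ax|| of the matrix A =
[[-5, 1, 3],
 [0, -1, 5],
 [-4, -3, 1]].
||A||_2 ≈ 7.6664 (= sqrt(largest eigenvalue of A^T A))

||A||_2 = sigma_max(A) = sqrt(lambda_max(A^T A)). Form the symmetric matrix M = A^T A =
[[41, 7, -19],
 [7, 11, -5],
 [-19, -5, 35]].
Its characteristic polynomial (trace, sum of principal 2x2 minors, determinant of M give the coefficients) is
  p(λ) = det(λ I - M) = λ^3 - 87λ^2 + 1836λ - 10404.
No integer candidate from the rational root theorem (±divisors of 10404) is a root, so the roots are irrational. The cubic discriminant is Δ = 344955024 > 0, so there are three distinct real roots. p(9) = -198 and p(10) = 256 have opposite signs, so a root lies in (9, 10); Newton's method refines it to λ ≈ 9.405. p(18) = 288 and p(19) = -68 have opposite signs, so a root lies in (18, 19); Newton's method refines it to λ ≈ 18.8218. p(58) = -1472 and p(59) = 452 have opposite signs, so a root lies in (58, 59); Newton's method refines it to λ ≈ 58.7732. Check (Vieta): the three roots sum to 87, matching tr M = 87.
So the eigenvalues of A^T A are ≈ 9.405, 18.8218, 58.7732 (all ≥ 0, as they must be for A^T A). The largest is λ_max ≈ 58.7732, hence ||A||_2 = sqrt(λ_max) ≈ 7.6664.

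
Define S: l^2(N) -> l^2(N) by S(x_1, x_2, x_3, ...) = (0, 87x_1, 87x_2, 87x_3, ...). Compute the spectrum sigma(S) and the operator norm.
sigma(S) = closed disk {z in C : |z| ≤ 87}; ||S|| = 87

Note S = 87·U where U is the unit right shift (U x)_k = x_{k-1} (with x_0 := 0); so ||S|| = 87||U|| and sigma(S) = 87·sigma(U). ||S x||^2 = sum_{k≥1} |87x_k|^2 = 7569||x||^2, so ||S|| = 87 and sigma(S) ⊂ {|z| ≤ 87}. For any |lambda| < 87, the equation (S - lambda I) x = 0 forces x_1 = 0, then 87x_k = lambda x_{k+1} ⇒ x = 0, so S has no eigenvalues. But (S - lambda I) is not surjective for |lambda| < 87: solving (S - lambda I) x = e_1 would require x_n proportional to (lambda/87)^(-n), which is not in l^2. So every |lambda| < 87 lies in the residual spectrum. The boundary |lambda| = 87 is in the approximate point spectrum (the spectrum is closed). Hence sigma(S) is the closed disk of radius 87.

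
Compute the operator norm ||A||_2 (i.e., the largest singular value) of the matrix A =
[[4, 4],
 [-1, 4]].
||A||_2 = sqrt((49 + sqrt(801))/2) ≈ 6.217 (= sqrt(largest eigenvalue of A^T A))

||A||_2 = sigma_max(A) = sqrt(lambda_max(A^T A)). Form the symmetric matrix M = A^T A =
[[17, 12],
 [12, 32]].
Its characteristic polynomial (trace, determinant of M give the coefficients) is
  p(λ) = det(λ I - M) = λ^2 - 49λ + 400.
For λ^2 - 49λ + 400 the discriminant is 801. It is nonnegative but not a perfect square, so the roots are real and irrational: λ = (49 ± sqrt(801))/2 ≈ 38.651, 10.349.
So the eigenvalues of A^T A are ≈ 10.349, 38.651 (all ≥ 0, as they must be for A^T A). The largest is λ_max = (49 + sqrt(801))/2 ≈ 38.651, hence ||A||_2 = sqrt(λ_max) = sqrt((49 + sqrt(801))/2) ≈ 6.217.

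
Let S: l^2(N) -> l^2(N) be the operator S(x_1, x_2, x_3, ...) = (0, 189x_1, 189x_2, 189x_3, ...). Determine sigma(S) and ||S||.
sigma(S) = closed disk {z in C : |z| ≤ 189}; ||S|| = 189

Note S = 189·U where U is the unit right shift (U x)_k = x_{k-1} (with x_0 := 0); so ||S|| = 189||U|| and sigma(S) = 189·sigma(U). ||S x||^2 = sum_{k≥1} |189x_k|^2 = 35721||x||^2, so ||S|| = 189 and sigma(S) ⊂ {|z| ≤ 189}. For any |lambda| < 189, the equation (S - lambda I) x = 0 forces x_1 = 0, then 189x_k = lambda x_{k+1} ⇒ x = 0, so S has no eigenvalues. But (S - lambda I) is not surjective for |lambda| < 189: solving (S - lambda I) x = e_1 would require x_n proportional to (lambda/189)^(-n), which is not in l^2. So every |lambda| < 189 lies in the residual spectrum. The boundary |lambda| = 189 is in the approximate point spectrum (the spectrum is closed). Hence sigma(S) is the closed disk of radius 189.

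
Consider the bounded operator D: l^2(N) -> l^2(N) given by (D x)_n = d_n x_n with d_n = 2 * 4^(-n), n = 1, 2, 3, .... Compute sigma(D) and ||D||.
sigma(D) = {2 * 4^(-n) : n ≥ 1} ∪ {0}; ||D|| = 1/2

A bounded diagonal operator on l^2 with diagonal entries d_n has spectrum equal to the closure of {d_n : n ≥ 1}: every d_n is an eigenvalue (with eigenvector e_n), so {d_n} ⊂ sigma(D); the spectrum is closed, so its closure is too; and for lambda not in the closure, (D - lambda I) has bounded inverse (the diagonal entries 1/(d_n - lambda) are bounded). For our sequence d_n = 2 * 4^(-n), n = 1, 2, 3, ...:
  - {d_n} = {2 * 4^(-n) : n ≥ 1}; the only limit point is 0
  - closure = {2 * 4^(-n) : n ≥ 1} ∪ {0}
For the norm: a diagonal operator has ||D|| = sup_n |d_n|. Here d_n = 2 * 4^(-n) is positive and decreasing, so sup_n |d_n| = d_1 = 2/4 = 1/2. So ||D|| = 1/2.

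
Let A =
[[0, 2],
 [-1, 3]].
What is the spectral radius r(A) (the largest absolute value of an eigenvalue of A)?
r(A) = 2

The eigenvalues of A are the roots of its characteristic polynomial. With M = A (coefficients from the trace and determinant):
  p(λ) = det(λ I - M) = λ^2 - 3λ + 2.
For λ^2 - 3λ + 2 the discriminant is 1. It is a perfect square (1^2), so the roots are rational: λ = (3 ± 1)/2 = 2, 1.
Thus the eigenvalues (to 4 decimals) are 2 (modulus 2); 1 (modulus 1). The spectral radius is the largest modulus: r(A) = 2. (Cross-check: r(A) ≤ ||A||_2 ≈ 3.7025; equality holds whenever A is normal, though it can also hold for some non-normal A.)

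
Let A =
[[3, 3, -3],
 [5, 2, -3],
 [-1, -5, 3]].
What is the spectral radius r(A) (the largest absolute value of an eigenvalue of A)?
r(A) ≈ 9.3518

The eigenvalues of A are the roots of its characteristic polynomial. With M = A (coefficients from the trace, the sum of principal 2x2 minors, and det A):
  p(λ) = det(λ I - M) = λ^3 - 8λ^2 - 12λ - 6.
No integer candidate from the rational root theorem (±divisors of 6) is a root, so the roots are irrational. The cubic discriminant is Δ = -7500 < 0, so there is one real root and a complex-conjugate pair. p(9) = -33 and p(10) = 74 have opposite signs, so a root lies in (9, 10); Newton's method refines it to λ ≈ 9.3518. Dividing out (λ - (9.3518)) leaves approximately λ^2 + 1.3518λ + 0.6416. For λ^2 + 1.3518λ + 0.6416 the discriminant is -0.739. It is negative, so the remaining roots are the complex-conjugate pair λ ≈ -0.6759 ± 0.4298i. Their product equals the constant term, so |λ|^2 ≈ 0.6416 and |λ| ≈ 0.801.
Thus the eigenvalues (to 4 decimals) are 9.3518 (modulus 9.3518); -0.6759 ± 0.4298i (modulus 0.801). The spectral radius is the largest modulus: r(A) ≈ 9.3518. (Cross-check: r(A) ≤ ||A||_2 ≈ 9.3528; equality holds whenever A is normal, though it can also hold for some non-normal A.)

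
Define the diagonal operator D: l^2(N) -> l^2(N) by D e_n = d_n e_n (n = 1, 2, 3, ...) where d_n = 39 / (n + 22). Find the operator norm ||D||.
||D|| = 39/23 (attained at n = 1)

For D diagonal, ||D|| = sup_n |d_n| = sup_n 39/(n + 22). This is positive and strictly decreasing in n, so the supremum is attained at n = 1: d_1 = 39/(1 + 22) = 39/23. Hence ||D|| = 39/23.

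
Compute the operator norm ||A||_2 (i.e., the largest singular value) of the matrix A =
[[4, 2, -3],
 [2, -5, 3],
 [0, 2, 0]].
||A||_2 ≈ 6.9225 (= sqrt(largest eigenvalue of A^T A))

||A||_2 = sigma_max(A) = sqrt(lambda_max(A^T A)). Form the symmetric matrix M = A^T A =
[[20, -2, -6],
 [-2, 33, -21],
 [-6, -21, 18]].
Its characteristic polynomial (trace, sum of principal 2x2 minors, determinant of M give the coefficients) is
  p(λ) = det(λ I - M) = λ^3 - 71λ^2 + 1133λ - 1296.
No integer candidate from the rational root theorem (±divisors of 1296) is a root, so the roots are irrational. The cubic discriminant is Δ = 629211749 > 0, so there are three distinct real roots. p(1) = -233 and p(2) = 694 have opposite signs, so a root lies in (1, 2); Newton's method refines it to λ ≈ 1.2383. p(21) = 447 and p(22) = -86 have opposite signs, so a root lies in (21, 22); Newton's method refines it to λ ≈ 21.8402. p(47) = -1061 and p(48) = 96 have opposite signs, so a root lies in (47, 48); Newton's method refines it to λ ≈ 47.9215. Check (Vieta): the three roots sum to 71, matching tr M = 71.
So the eigenvalues of A^T A are ≈ 1.2383, 21.8402, 47.9215 (all ≥ 0, as they must be for A^T A). The largest is λ_max ≈ 47.9215, hence ||A||_2 = sqrt(λ_max) ≈ 6.9225.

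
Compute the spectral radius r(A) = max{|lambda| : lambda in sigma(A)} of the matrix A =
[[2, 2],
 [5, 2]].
r(A) = (4 + sqrt(40))/2 ≈ 5.1623

The eigenvalues of A are the roots of its characteristic polynomial. With M = A (coefficients from the trace and determinant):
  p(λ) = det(λ I - M) = λ^2 - 4λ - 6.
For λ^2 - 4λ - 6 the discriminant is 40. It is nonnegative but not a perfect square, so the roots are real and irrational: λ = (4 ± sqrt(40))/2 ≈ 5.1623, -1.1623.
Thus the eigenvalues (to 4 decimals) are 5.1623 (modulus 5.1623); -1.1623 (modulus 1.1623). The spectral radius is the largest modulus: r(A) = (4 + sqrt(40))/2 ≈ 5.1623. (Cross-check: r(A) ≤ ||A||_2 ≈ 6; equality holds whenever A is normal, though it can also hold for some non-normal A.)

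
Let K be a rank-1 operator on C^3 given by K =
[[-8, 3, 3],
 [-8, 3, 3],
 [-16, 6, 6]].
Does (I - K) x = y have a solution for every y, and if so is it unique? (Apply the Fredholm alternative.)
(I - K) is singular (det(I - K) = 0, i.e. 1 ∈ sigma(K)). (I - K) x = y is solvable iff y ⊥ ker((I - K)^*) = span{(-8, 3, 3)}, i.e. iff -8y_1 + 3y_2 + 3y_3 = 0. When solvable, the solutions are x = y + c·(1, 1, 2), c arbitrary (ker(I - K) = span{(1, 1, 2)}, dimension 1).

K has rank 1, so it is an outer product K = u v^T: every row of K is a multiple of one row vector. Reading off the entries, u = (1, 1, 2) and v = (-8, 3, 3) (row i of K equals u_i·v^T). A rank-one matrix u v^T satisfies K u = u (v·u) and kills the (2)-dimensional subspace v^⊥, so its characteristic polynomial is lambda^2 (lambda - v·u) with v·u = tr K = 1. Hence the eigenvalues of I - K are 1 (multiplicity 2) and 1 - (1) = 0, so det(I - K) = 0. (Direct check: I - K =
[[9, -3, -3],
 [8, -2, -3],
 [16, -6, -5]]
has determinant 0.) So 1 is an eigenvalue of K and (I - K) is not invertible. The finite-dimensional Fredholm alternative says: either (I - K) is invertible, or ker(I - K) ≠ {0} and then range(I - K) = ker((I - K)^*)^⊥, with dim ker(I - K) = dim ker((I - K)^*). We are in the second case, so we need both kernels. Kernel of I - K: (I - K) u = u - u (v·u) = u - u = 0, so ker(I - K) = span{u} = span{(1, 1, 2)} (it is exactly 1-dimensional because rank(I - K) = 2). Kernel of the adjoint: K is real, so (I - K)^* = I - K^T = I - v u^T, and (I - v u^T) v = v - v (u·v) = 0; hence ker((I - K)^*) = span{v} = span{(-8, 3, 3)}. Therefore (I - K) x = y is solvable iff <y, v> = 0, i.e. iff -8y_1 + 3y_2 + 3y_3 = 0. When this holds, K y = u (v·y) = 0, so (I - K) y = y and x = y is a particular solution; the full solution set is the line x = y + c·u = y + c·(1, 1, 2), c ∈ C.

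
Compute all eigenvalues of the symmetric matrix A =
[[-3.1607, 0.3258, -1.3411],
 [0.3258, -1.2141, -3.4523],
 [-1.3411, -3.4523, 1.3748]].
sigma(A) ≈ {-4, -3, 4}

A is real symmetric, so its spectrum consists of real eigenvalues. Expanding the characteristic polynomial of the displayed matrix gives
  det(λ I - A) = p(λ) = λ^3 + (3)λ^2 + (-16)λ + (-48).
Solving p(λ) = 0 yields eigenvalues ≈ -4, -3, 4. (A is shown rounded to 4 decimals, so these recover the underlying integer eigenvalues to within that precision.)
Verification: the trace of A = -3 equals the sum of eigenvalues -3, and det(A) ≈ 48.0006 matches the eigenvalue product 48.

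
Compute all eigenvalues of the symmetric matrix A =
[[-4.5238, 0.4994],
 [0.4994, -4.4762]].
sigma(A) ≈ {-5, -4}

A is real symmetric, so its spectrum consists of real eigenvalues. Expanding the characteristic polynomial of the displayed matrix gives
  det(λ I - A) = p(λ) = λ^2 + (9)λ + (20).
Solving p(λ) = 0 yields eigenvalues ≈ -5, -4. (A is shown rounded to 4 decimals, so these recover the underlying integer eigenvalues to within that precision.)
Verification: the trace of A = -9 equals the sum of eigenvalues -9, and det(A) ≈ 20.0000 matches the eigenvalue product 20.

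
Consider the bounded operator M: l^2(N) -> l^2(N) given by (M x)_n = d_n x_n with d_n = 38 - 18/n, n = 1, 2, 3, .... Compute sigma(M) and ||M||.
sigma(M) = {38 - 18/n : n ≥ 1} ∪ {38}; ||M|| = 38

A bounded diagonal operator on l^2 with diagonal entries d_n has spectrum equal to the closure of {d_n : n ≥ 1}: every d_n is an eigenvalue (with eigenvector e_n), so {d_n} ⊂ sigma(M); the spectrum is closed, so its closure is too; and for lambda not in the closure, (M - lambda I) has bounded inverse (the diagonal entries 1/(d_n - lambda) are bounded). For our sequence d_n = 38 - 18/n, n = 1, 2, 3, ...:
  - {d_n} = {38 - 18/n : n ≥ 1}; the only limit point is 38
  - closure = {38 - 18/n : n ≥ 1} ∪ {38}
For the norm: a diagonal operator has ||M|| = sup_n |d_n|. Here d_n = 38 - 18/n increases monotonically from d_1 = 20 toward 38, with all terms in [20, 38); so sup_n |d_n| = 38 (the supremum is the limit, not attained). So ||M|| = 38.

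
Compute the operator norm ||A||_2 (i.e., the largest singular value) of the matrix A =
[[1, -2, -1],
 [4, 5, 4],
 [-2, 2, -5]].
||A||_2 ≈ 8.2325 (= sqrt(largest eigenvalue of A^T A))

||A||_2 = sigma_max(A) = sqrt(lambda_max(A^T A)). Form the symmetric matrix M = A^T A =
[[21, 14, 25],
 [14, 33, 12],
 [25, 12, 42]].
Its characteristic polynomial (trace, sum of principal 2x2 minors, determinant of M give the coefficients) is
  p(λ) = det(λ I - M) = λ^3 - 96λ^2 + 1996λ - 5625.
No integer candidate from the rational root theorem (±divisors of 5625) is a root, so the roots are irrational. The cubic discriminant is Δ = 3548570837 > 0, so there are three distinct real roots. p(3) = -474 and p(4) = 887 have opposite signs, so a root lies in (3, 4); Newton's method refines it to λ ≈ 3.3343. p(24) = 807 and p(25) = -100 have opposite signs, so a root lies in (24, 25); Newton's method refines it to λ ≈ 24.8921. p(67) = -2074 and p(68) = 631 have opposite signs, so a root lies in (67, 68); Newton's method refines it to λ ≈ 67.7736. Check (Vieta): the three roots sum to 96, matching tr M = 96.
So the eigenvalues of A^T A are ≈ 3.3343, 24.8921, 67.7736 (all ≥ 0, as they must be for A^T A). The largest is λ_max ≈ 67.7736, hence ||A||_2 = sqrt(λ_max) ≈ 8.2325.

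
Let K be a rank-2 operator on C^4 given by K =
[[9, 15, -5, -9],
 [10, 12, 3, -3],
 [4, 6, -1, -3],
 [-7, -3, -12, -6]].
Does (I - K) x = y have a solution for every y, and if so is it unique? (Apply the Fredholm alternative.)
(I - K) is invertible (det(I - K) = -302 ≠ 0), so for every y in C^4 the equation (I - K) x = y has a unique solution.

K has rank 2 and factors as K = U V^T = u1 v1^T + u2 v2^T with u1 = (3, 1, 1, 2), v1 = (1, 3, -3, -3), u2 = (2, 3, 1, -3), v2 = (3, 3, 2, 0) (multiplying out reproduces the displayed K). The nonzero eigenvalues of U V^T coincide with those of the 2 x 2 matrix G = V^T U = [[v1·u1, v1·u2], [v2·u1, v2·u2]] = [[-3, 17], [14, 17]], and by the Sylvester determinant identity det(I_4 - U V^T) = det(I_2 - V^T U) = det([[4, -17], [-14, -16]]) = (4)(-16) - (-17)(-14) = -302. (Direct check: I - K =
[[-8, -15, 5, 9],
 [-10, -11, -3, 3],
 [-4, -6, 2, 3],
 [7, 3, 12, 7]]
has determinant -302.) The finite-dimensional Fredholm alternative says: either (I - K) is invertible, or ker(I - K) ≠ {0} and then range(I - K) = ker((I - K)^*)^⊥, with dim ker(I - K) = dim ker((I - K)^*). Since det(I - K) ≠ 0, 1 is not an eigenvalue of K and ker(I - K) = {0}, so we are in the first case: for every y there is a unique x = (I - K)^(-1) y. (Explicitly, by the Woodbury identity, (I - U V^T)^(-1) = I + U (I_2 - G)^(-1) V^T.)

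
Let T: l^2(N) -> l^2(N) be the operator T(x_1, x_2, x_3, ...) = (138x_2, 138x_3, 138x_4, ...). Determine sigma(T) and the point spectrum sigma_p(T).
sigma(T) = closed disk {z in C : |z| ≤ 138}; sigma_p(T) = open disk {z in C : |z| < 138}

Note T = 138·V where V is the unit left shift (V x)_k = x_{k+1}; so sigma(T) = 138·sigma(V) and ||T|| = 138||V||. ||T x||^2 = 19044sum_{k≥2} |x_k|^2 ≤ 19044||x||^2, with equality on {x : x_1 = 0}, so ||T|| = 138. For any lambda with |lambda| < 138, set r = lambda/138 (|r| < 1); the vector x = (1, r, r^2, ...) is in l^2 and satisfies T x = 138(r, r^2, ...) = lambda x, so lambda is an eigenvalue. On the boundary |lambda| = 138 the geometric series diverges, so no l^2 eigenvector exists, but these lambda lie in the approximate point spectrum. Hence sigma(T) is the closed disk of radius 138 and sigma_p(T) is the open disk.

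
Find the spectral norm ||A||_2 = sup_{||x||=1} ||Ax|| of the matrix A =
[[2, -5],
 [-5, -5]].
||A||_2 = sqrt((79 + sqrt(1341))/2) ≈ 7.6033 (= sqrt(largest eigenvalue of A^T A))

||A||_2 = sigma_max(A) = sqrt(lambda_max(A^T A)). Form the symmetric matrix M = A^T A =
[[29, 15],
 [15, 50]].
Its characteristic polynomial (trace, determinant of M give the coefficients) is
  p(λ) = det(λ I - M) = λ^2 - 79λ + 1225.
For λ^2 - 79λ + 1225 the discriminant is 1341. It is nonnegative but not a perfect square, so the roots are real and irrational: λ = (79 ± sqrt(1341))/2 ≈ 57.8098, 21.1902.
So the eigenvalues of A^T A are ≈ 21.1902, 57.8098 (all ≥ 0, as they must be for A^T A). The largest is λ_max = (79 + sqrt(1341))/2 ≈ 57.8098, hence ||A||_2 = sqrt(λ_max) = sqrt((79 + sqrt(1341))/2) ≈ 7.6033.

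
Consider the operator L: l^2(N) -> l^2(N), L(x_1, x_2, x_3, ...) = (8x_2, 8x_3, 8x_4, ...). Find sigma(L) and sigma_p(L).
sigma(L) = closed disk {z in C : |z| ≤ 8}; sigma_p(L) = open disk {z in C : |z| < 8}

Note L = 8·V where V is the unit left shift (V x)_k = x_{k+1}; so sigma(L) = 8·sigma(V) and ||L|| = 8||V||. ||L x||^2 = 64sum_{k≥2} |x_k|^2 ≤ 64||x||^2, with equality on {x : x_1 = 0}, so ||L|| = 8. For any lambda with |lambda| < 8, set r = lambda/8 (|r| < 1); the vector x = (1, r, r^2, ...) is in l^2 and satisfies L x = 8(r, r^2, ...) = lambda x, so lambda is an eigenvalue. On the boundary |lambda| = 8 the geometric series diverges, so no l^2 eigenvector exists, but these lambda lie in the approximate point spectrum. Hence sigma(L) is the closed disk of radius 8 and sigma_p(L) is the open disk.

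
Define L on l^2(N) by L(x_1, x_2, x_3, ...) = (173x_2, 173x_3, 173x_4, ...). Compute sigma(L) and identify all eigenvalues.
sigma(L) = closed disk {z in C : |z| ≤ 173}; sigma_p(L) = open disk {z in C : |z| < 173}

Note L = 173·V where V is the unit left shift (V x)_k = x_{k+1}; so sigma(L) = 173·sigma(V) and ||L|| = 173||V||. ||L x||^2 = 29929sum_{k≥2} |x_k|^2 ≤ 29929||x||^2, with equality on {x : x_1 = 0}, so ||L|| = 173. For any lambda with |lambda| < 173, set r = lambda/173 (|r| < 1); the vector x = (1, r, r^2, ...) is in l^2 and satisfies L x = 173(r, r^2, ...) = lambda x, so lambda is an eigenvalue. On the boundary |lambda| = 173 the geometric series diverges, so no l^2 eigenvector exists, but these lambda lie in the approximate point spectrum. Hence sigma(L) is the closed disk of radius 173 and sigma_p(L) is the open disk.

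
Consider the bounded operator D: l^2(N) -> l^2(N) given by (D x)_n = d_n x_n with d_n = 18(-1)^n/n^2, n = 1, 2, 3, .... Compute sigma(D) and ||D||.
sigma(D) = {18(-1)^n/n^2 : n ≥ 1} ∪ {0}; ||D|| = 18

A bounded diagonal operator on l^2 with diagonal entries d_n has spectrum equal to the closure of {d_n : n ≥ 1}: every d_n is an eigenvalue (with eigenvector e_n), so {d_n} ⊂ sigma(D); the spectrum is closed, so its closure is too; and for lambda not in the closure, (D - lambda I) has bounded inverse (the diagonal entries 1/(d_n - lambda) are bounded). For our sequence d_n = 18(-1)^n/n^2, n = 1, 2, 3, ...:
  - {d_n} = {18(-1)^n/n^2 : n ≥ 1}; the only limit point is 0
  - closure = {18(-1)^n/n^2 : n ≥ 1} ∪ {0}
For the norm: a diagonal operator has ||D|| = sup_n |d_n|. Here |d_n| = 18/n^2 is decreasing, so sup_n |d_n| = |d_1| = 18. So ||D|| = 18.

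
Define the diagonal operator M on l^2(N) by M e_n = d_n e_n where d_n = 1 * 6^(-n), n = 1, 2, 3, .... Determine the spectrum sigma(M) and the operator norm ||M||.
sigma(M) = {1 * 6^(-n) : n ≥ 1} ∪ {0}; ||M|| = 1/6

A bounded diagonal operator on l^2 with diagonal entries d_n has spectrum equal to the closure of {d_n : n ≥ 1}: every d_n is an eigenvalue (with eigenvector e_n), so {d_n} ⊂ sigma(M); the spectrum is closed, so its closure is too; and for lambda not in the closure, (M - lambda I) has bounded inverse (the diagonal entries 1/(d_n - lambda) are bounded). For our sequence d_n = 1 * 6^(-n), n = 1, 2, 3, ...:
  - {d_n} = {1 * 6^(-n) : n ≥ 1}; the only limit point is 0
  - closure = {1 * 6^(-n) : n ≥ 1} ∪ {0}
For the norm: a diagonal operator has ||M|| = sup_n |d_n|. Here d_n = 1 * 6^(-n) is positive and decreasing, so sup_n |d_n| = d_1 = 1/6. So ||M|| = 1/6.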